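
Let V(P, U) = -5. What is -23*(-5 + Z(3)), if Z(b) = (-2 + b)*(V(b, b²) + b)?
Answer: 161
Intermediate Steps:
Z(b) = (-5 + b)*(-2 + b) (Z(b) = (-2 + b)*(-5 + b) = (-5 + b)*(-2 + b))
-23*(-5 + Z(3)) = -23*(-5 + (10 + 3² - 7*3)) = -23*(-5 + (10 + 9 - 21)) = -23*(-5 - 2) = -23*(-7) = 161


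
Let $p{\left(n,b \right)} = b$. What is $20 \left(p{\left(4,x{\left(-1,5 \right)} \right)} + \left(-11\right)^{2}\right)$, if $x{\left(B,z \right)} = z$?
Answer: $2520$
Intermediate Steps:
$20 \left(p{\left(4,x{\left(-1,5 \right)} \right)} + \left(-11\right)^{2}\right) = 20 \left(5 + \left(-11\right)^{2}\right) = 20 \left(5 + 121\right) = 20 \cdot 126 = 2520$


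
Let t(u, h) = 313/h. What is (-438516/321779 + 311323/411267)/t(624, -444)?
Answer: 11865153510940/13807169096603 ≈ 0.85935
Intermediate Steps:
(-438516/321779 + 311323/411267)/t(624, -444) = (-438516/321779 + 311323/411267)/((313/(-444))) = (-438516*1/321779 + 311323*(1/411267))/((313*(-1/444))) = (-438516/321779 + 311323/411267)/(-313/444) = -80169956155/132337083993*(-444/313) = 11865153510940/13807169096603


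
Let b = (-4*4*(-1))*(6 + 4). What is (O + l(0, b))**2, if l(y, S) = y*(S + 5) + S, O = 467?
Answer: 393129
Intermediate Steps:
b = 160 (b = -16*(-1)*10 = 16*10 = 160)
l(y, S) = S + y*(5 + S) (l(y, S) = y*(5 + S) + S = S + y*(5 + S))
(O + l(0, b))**2 = (467 + (160 + 5*0 + 160*0))**2 = (467 + (160 + 0 + 0))**2 = (467 + 160)**2 = 627**2 = 393129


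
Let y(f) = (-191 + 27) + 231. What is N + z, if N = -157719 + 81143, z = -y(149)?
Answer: -76643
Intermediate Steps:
y(f) = 67 (y(f) = -164 + 231 = 67)
z = -67 (z = -1*67 = -67)
N = -76576
N + z = -76576 - 67 = -76643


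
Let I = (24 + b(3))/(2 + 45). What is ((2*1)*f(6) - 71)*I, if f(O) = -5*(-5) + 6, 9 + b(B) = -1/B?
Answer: -132/47 ≈ -2.8085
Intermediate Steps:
b(B) = -9 - 1/B
f(O) = 31 (f(O) = 25 + 6 = 31)
I = 44/141 (I = (24 + (-9 - 1/3))/(2 + 45) = (24 + (-9 - 1*⅓))/47 = (24 + (-9 - ⅓))*(1/47) = (24 - 28/3)*(1/47) = (44/3)*(1/47) = 44/141 ≈ 0.31206)
((2*1)*f(6) - 71)*I = ((2*1)*31 - 71)*(44/141) = (2*31 - 71)*(44/141) = (62 - 71)*(44/141) = -9*44/141 = -132/47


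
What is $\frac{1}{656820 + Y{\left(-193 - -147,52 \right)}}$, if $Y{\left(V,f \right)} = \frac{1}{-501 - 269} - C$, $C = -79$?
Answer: $\frac{770}{505812229} \approx 1.5223 \cdot 10^{-6}$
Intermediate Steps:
$Y{\left(V,f \right)} = \frac{60829}{770}$ ($Y{\left(V,f \right)} = \frac{1}{-501 - 269} - -79 = \frac{1}{-770} + 79 = - \frac{1}{770} + 79 = \frac{60829}{770}$)
$\frac{1}{656820 + Y{\left(-193 - -147,52 \right)}} = \frac{1}{656820 + \frac{60829}{770}} = \frac{1}{\frac{505812229}{770}} = \frac{770}{505812229}$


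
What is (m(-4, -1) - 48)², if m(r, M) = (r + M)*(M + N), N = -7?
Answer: 64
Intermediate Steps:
m(r, M) = (-7 + M)*(M + r) (m(r, M) = (r + M)*(M - 7) = (M + r)*(-7 + M) = (-7 + M)*(M + r))
(m(-4, -1) - 48)² = (((-1)² - 7*(-1) - 7*(-4) - 1*(-4)) - 48)² = ((1 + 7 + 28 + 4) - 48)² = (40 - 48)² = (-8)² = 64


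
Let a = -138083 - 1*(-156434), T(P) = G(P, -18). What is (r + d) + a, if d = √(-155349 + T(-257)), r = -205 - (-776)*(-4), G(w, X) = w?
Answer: 15042 + 11*I*√1286 ≈ 15042.0 + 394.47*I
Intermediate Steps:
T(P) = P
r = -3309 (r = -205 - 194*16 = -205 - 3104 = -3309)
d = 11*I*√1286 (d = √(-155349 - 257) = √(-155606) = 11*I*√1286 ≈ 394.47*I)
a = 18351 (a = -138083 + 156434 = 18351)
(r + d) + a = (-3309 + 11*I*√1286) + 18351 = 15042 + 11*I*√1286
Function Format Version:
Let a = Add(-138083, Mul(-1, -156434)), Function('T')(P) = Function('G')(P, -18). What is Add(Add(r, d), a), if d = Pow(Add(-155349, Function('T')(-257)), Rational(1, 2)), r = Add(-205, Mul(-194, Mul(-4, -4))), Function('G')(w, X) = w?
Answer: Add(15042, Mul(11, I, Pow(1286, Rational(1, 2)))) ≈ Add(15042., Mul(394.47, I))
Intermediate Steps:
Function('T')(P) = P
r = -3309 (r = Add(-205, Mul(-194, 16)) = Add(-205, -3104) = -3309)
d = Mul(11, I, Pow(1286, Rational(1, 2))) (d = Pow(Add(-155349, -257), Rational(1, 2)) = Pow(-155606, Rational(1, 2)) = Mul(11, I, Pow(1286, Rational(1, 2))) ≈ Mul(394.47, I))
a = 18351 (a = Add(-138083, 156434) = 18351)
Add(Add(r, d), a) = Add(Add(-3309, Mul(11, I, Pow(1286, Rational(1, 2)))), 18351) = Add(15042, Mul(11, I, Pow(1286, Rational(1, 2))))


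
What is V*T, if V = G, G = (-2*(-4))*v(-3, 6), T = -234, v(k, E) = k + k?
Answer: 11232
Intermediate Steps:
v(k, E) = 2*k
G = -48 (G = (-2*(-4))*(2*(-3)) = 8*(-6) = -48)
V = -48
V*T = -48*(-234) = 11232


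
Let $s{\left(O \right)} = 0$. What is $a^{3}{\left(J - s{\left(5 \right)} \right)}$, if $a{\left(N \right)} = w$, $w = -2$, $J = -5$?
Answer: $-8$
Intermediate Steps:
$a{\left(N \right)} = -2$
$a^{3}{\left(J - s{\left(5 \right)} \right)} = \left(-2\right)^{3} = -8$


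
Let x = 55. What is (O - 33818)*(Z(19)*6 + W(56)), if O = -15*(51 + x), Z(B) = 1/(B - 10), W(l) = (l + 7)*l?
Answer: -374829088/3 ≈ -1.2494e+8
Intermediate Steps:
W(l) = l*(7 + l) (W(l) = (7 + l)*l = l*(7 + l))
Z(B) = 1/(-10 + B)
O = -1590 (O = -15*(51 + 55) = -15*106 = -1590)
(O - 33818)*(Z(19)*6 + W(56)) = (-1590 - 33818)*(6/(-10 + 19) + 56*(7 + 56)) = -35408*(6/9 + 56*63) = -35408*((⅑)*6 + 3528) = -35408*(⅔ + 3528) = -35408*10586/3 = -374829088/3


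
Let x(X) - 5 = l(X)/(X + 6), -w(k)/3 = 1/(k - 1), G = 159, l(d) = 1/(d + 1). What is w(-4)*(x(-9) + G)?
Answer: 3937/40 ≈ 98.425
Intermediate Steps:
l(d) = 1/(1 + d)
w(k) = -3/(-1 + k) (w(k) = -3/(k - 1) = -3/(-1 + k))
x(X) = 5 + 1/((1 + X)*(6 + X)) (x(X) = 5 + 1/((X + 6)*(1 + X)) = 5 + 1/((6 + X)*(1 + X)) = 5 + 1/((1 + X)*(6 + X)))
w(-4)*(x(-9) + G) = (-3/(-1 - 4))*((1 + 5*(1 - 9)*(6 - 9))/((1 - 9)*(6 - 9)) + 159) = (-3/(-5))*((1 + 5*(-8)*(-3))/(-8*(-3)) + 159) = (-3*(-⅕))*(-⅛*(-⅓)*(1 + 120) + 159) = 3*(-⅛*(-⅓)*121 + 159)/5 = 3*(121/24 + 159)/5 = (⅗)*(3937/24) = 3937/40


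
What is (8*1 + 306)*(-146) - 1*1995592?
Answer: -2041436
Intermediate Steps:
(8*1 + 306)*(-146) - 1*1995592 = (8 + 306)*(-146) - 1995592 = 314*(-146) - 1995592 = -45844 - 1995592 = -2041436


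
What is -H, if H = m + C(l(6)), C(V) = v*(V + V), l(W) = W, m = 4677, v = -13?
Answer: -4521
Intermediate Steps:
C(V) = -26*V (C(V) = -13*(V + V) = -26*V)
H = 4521 (H = 4677 - 26*6 = 4677 - 156 = 4521)
-H = -1*4521 = -4521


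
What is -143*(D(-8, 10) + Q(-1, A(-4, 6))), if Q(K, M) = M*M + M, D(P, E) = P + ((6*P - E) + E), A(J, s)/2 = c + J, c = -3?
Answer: -18018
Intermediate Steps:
A(J, s) = -6 + 2*J (A(J, s) = 2*(-3 + J) = -6 + 2*J)
D(P, E) = 7*P (D(P, E) = P + ((-E + 6*P) + E) = P + 6*P = 7*P)
Q(K, M) = M + M² (Q(K, M) = M² + M = M + M²)
-143*(D(-8, 10) + Q(-1, A(-4, 6))) = -143*(7*(-8) + (-6 + 2*(-4))*(1 + (-6 + 2*(-4)))) = -143*(-56 + (-6 - 8)*(1 + (-6 - 8))) = -143*(-56 - 14*(1 - 14)) = -143*(-56 - 14*(-13)) = -143*(-56 + 182) = -143*126 = -18018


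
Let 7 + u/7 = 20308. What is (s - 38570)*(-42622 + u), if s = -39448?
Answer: -7761620730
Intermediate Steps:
u = 142107 (u = -49 + 7*20308 = -49 + 142156 = 142107)
(s - 38570)*(-42622 + u) = (-39448 - 38570)*(-42622 + 142107) = -78018*99485 = -7761620730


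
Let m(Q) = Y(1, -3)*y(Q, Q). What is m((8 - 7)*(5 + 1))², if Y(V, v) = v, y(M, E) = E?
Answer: 324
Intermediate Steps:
m(Q) = -3*Q
m((8 - 7)*(5 + 1))² = (-3*(8 - 7)*(5 + 1))² = (-3*6)² = (-18)² = 324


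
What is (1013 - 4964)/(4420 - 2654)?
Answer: -3951/1766 ≈ -2.2373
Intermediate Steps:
(1013 - 4964)/(4420 - 2654) = -3951/1766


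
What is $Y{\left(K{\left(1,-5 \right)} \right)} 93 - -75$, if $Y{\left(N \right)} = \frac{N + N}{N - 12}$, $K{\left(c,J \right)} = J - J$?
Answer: $75$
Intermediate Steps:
$K{\left(c,J \right)} = 0$
$Y{\left(N \right)} = \frac{2 N}{-12 + N}$
$Y{\left(K{\left(1,-5 \right)} \right)} 93 - -75 = 2 \cdot 0 \frac{1}{-12 + 0} \cdot 93 - -75 = 2 \cdot 0 \frac{1}{-12} \cdot 93 + 75 = 2 \cdot 0 \left(- \frac{1}{12}\right) 93 + 75 = 0 \cdot 93 + 75 = 0 + 75 = 75$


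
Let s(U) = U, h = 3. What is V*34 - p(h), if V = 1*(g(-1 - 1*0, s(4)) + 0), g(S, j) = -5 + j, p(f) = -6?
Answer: -28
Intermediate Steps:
V = -1 (V = 1*((-5 + 4) + 0) = 1*(-1 + 0) = 1*(-1) = -1)
V*34 - p(h) = -1*34 - 1*(-6) = -34 + 6 = -28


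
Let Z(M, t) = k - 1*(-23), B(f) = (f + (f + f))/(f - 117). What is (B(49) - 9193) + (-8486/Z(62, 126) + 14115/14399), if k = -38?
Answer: -7454461499/863940 ≈ -8628.5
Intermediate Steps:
B(f) = 3*f/(-117 + f) (B(f) = (f + 2*f)/(-117 + f) = (3*f)/(-117 + f) = 3*f/(-117 + f))
Z(M, t) = -15 (Z(M, t) = -38 - 1*(-23) = -38 + 23 = -15)
(B(49) - 9193) + (-8486/Z(62, 126) + 14115/14399) = (3*49/(-117 + 49) - 9193) + (-8486/(-15) + 14115/14399) = (3*49/(-68) - 9193) + (-8486*(-1/15) + 14115*(1/14399)) = (3*49*(-1/68) - 9193) + (8486/15 + 14115/14399) = (-147/68 - 9193) + 122401639/215985 = -625271/68 + 122401639/215985 = -7454461499/863940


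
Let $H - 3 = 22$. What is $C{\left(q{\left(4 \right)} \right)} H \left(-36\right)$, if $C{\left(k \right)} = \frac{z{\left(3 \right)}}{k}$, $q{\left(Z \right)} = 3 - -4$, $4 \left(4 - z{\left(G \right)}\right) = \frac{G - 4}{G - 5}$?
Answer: $- \frac{6975}{14} \approx -498.21$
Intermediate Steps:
$H = 25$ ($H = 3 + 22 = 25$)
$z{\left(G \right)} = 4 - \frac{-4 + G}{4 \left(-5 + G\right)}$ ($z{\left(G \right)} = 4 - \frac{\left(G - 4\right) \frac{1}{G - 5}}{4} = 4 - \frac{\left(-4 + G\right) \frac{1}{-5 + G}}{4} = 4 - \frac{\frac{1}{-5 + G} \left(-4 + G\right)}{4} = 4 - \frac{-4 + G}{4 \left(-5 + G\right)}$)
$q{\left(Z \right)} = 7$ ($q{\left(Z \right)} = 3 + 4 = 7$)
$C{\left(k \right)} = \frac{31}{8 k}$ ($C{\left(k \right)} = \frac{\frac{1}{4} \frac{1}{-5 + 3} \left(-76 + 15 \cdot 3\right)}{k} = \frac{\frac{1}{4} \frac{1}{-2} \left(-76 + 45\right)}{k} = \frac{\frac{1}{4} \left(- \frac{1}{2}\right) \left(-31\right)}{k} = \frac{31}{8 k}$)
$C{\left(q{\left(4 \right)} \right)} H \left(-36\right) = \frac{31}{8 \cdot 7} \cdot 25 \left(-36\right) = \frac{31}{8} \cdot \frac{1}{7} \cdot 25 \left(-36\right) = \frac{31}{56} \cdot 25 \left(-36\right) = \frac{775}{56} \left(-36\right) = - \frac{6975}{14}$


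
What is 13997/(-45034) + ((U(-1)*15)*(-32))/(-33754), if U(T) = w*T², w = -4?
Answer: -279460009/760038818 ≈ -0.36769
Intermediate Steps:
U(T) = -4*T²
13997/(-45034) + ((U(-1)*15)*(-32))/(-33754) = 13997/(-45034) + ((-4*(-1)²*15)*(-32))/(-33754) = 13997*(-1/45034) + ((-4*1*15)*(-32))*(-1/33754) = -13997/45034 + (-4*15*(-32))*(-1/33754) = -13997/45034 - 60*(-32)*(-1/33754) = -13997/45034 + 1920*(-1/33754) = -13997/45034 - 960/16877 = -279460009/760038818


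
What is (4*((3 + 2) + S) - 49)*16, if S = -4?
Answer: -720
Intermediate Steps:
(4*((3 + 2) + S) - 49)*16 = (4*((3 + 2) - 4) - 49)*16 = (4*(5 - 4) - 49)*16 = (4*1 - 49)*16 = (4 - 49)*16 = -45*16 = -720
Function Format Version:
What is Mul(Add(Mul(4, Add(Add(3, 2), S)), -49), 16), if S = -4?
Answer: -720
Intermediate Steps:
Mul(Add(Mul(4, Add(Add(3, 2), S)), -49), 16) = Mul(Add(Mul(4, Add(Add(3, 2), -4)), -49), 16) = Mul(Add(Mul(4, Add(5, -4)), -49), 16) = Mul(Add(Mul(4, 1), -49), 16) = Mul(Add(4, -49), 16) = Mul(-45, 16) = -720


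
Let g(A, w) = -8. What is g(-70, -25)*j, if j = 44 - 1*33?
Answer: -88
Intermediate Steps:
j = 11 (j = 44 - 33 = 11)
g(-70, -25)*j = -8*11 = -88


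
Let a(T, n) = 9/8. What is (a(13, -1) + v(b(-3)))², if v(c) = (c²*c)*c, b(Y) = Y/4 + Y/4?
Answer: 9801/256 ≈ 38.285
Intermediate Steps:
a(T, n) = 9/8 (a(T, n) = 9*(⅛) = 9/8)
b(Y) = Y/2 (b(Y) = Y*(¼) + Y*(¼) = Y/4 + Y/4 = Y/2)
v(c) = c⁴ (v(c) = c³*c = c⁴)
(a(13, -1) + v(b(-3)))² = (9/8 + ((½)*(-3))⁴)² = (9/8 + (-3/2)⁴)² = (9/8 + 81/16)² = (99/16)² = 9801/256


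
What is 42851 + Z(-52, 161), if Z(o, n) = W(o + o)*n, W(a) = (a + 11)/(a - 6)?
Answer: 4728583/110 ≈ 42987.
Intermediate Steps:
W(a) = (11 + a)/(-6 + a)
Z(o, n) = n*(11 + 2*o)/(-6 + 2*o) (Z(o, n) = ((11 + (o + o))/(-6 + (o + o)))*n = ((11 + 2*o)/(-6 + 2*o))*n = n*(11 + 2*o)/(-6 + 2*o))
42851 + Z(-52, 161) = 42851 + (½)*161*(11 + 2*(-52))/(-3 - 52) = 42851 + (½)*161*(11 - 104)/(-55) = 42851 + (½)*161*(-1/55)*(-93) = 42851 + 14973/110 = 4728583/110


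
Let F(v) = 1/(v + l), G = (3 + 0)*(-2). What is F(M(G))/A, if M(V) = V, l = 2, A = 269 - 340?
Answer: 1/284 ≈ 0.0035211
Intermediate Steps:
A = -71
G = -6 (G = 3*(-2) = -6)
F(v) = 1/(2 + v) (F(v) = 1/(v + 2) = 1/(2 + v))
F(M(G))/A = 1/((2 - 6)*(-71)) = -1/71/(-4) = -¼*(-1/71) = 1/284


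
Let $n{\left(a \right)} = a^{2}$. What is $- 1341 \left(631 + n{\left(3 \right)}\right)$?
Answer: $-858240$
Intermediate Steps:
$- 1341 \left(631 + n{\left(3 \right)}\right) = - 1341 \left(631 + 3^{2}\right) = - 1341 \left(631 + 9\right) = \left(-1341\right) 640 = -858240$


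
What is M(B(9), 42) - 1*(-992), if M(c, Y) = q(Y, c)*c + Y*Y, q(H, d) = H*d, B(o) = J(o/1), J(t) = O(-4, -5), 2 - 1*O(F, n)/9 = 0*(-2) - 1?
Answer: 33374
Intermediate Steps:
O(F, n) = 27 (O(F, n) = 18 - 9*(0*(-2) - 1) = 18 - 9*(0 - 1) = 18 - 9*(-1) = 18 + 9 = 27)
J(t) = 27
B(o) = 27
M(c, Y) = Y**2 + Y*c**2 (M(c, Y) = (Y*c)*c + Y*Y = Y*c**2 + Y**2 = Y**2 + Y*c**2)
M(B(9), 42) - 1*(-992) = 42*(42 + 27**2) - 1*(-992) = 42*(42 + 729) + 992 = 42*771 + 992 = 32382 + 992 = 33374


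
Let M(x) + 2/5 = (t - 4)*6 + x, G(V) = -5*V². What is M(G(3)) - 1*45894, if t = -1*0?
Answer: -229817/5 ≈ -45963.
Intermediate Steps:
t = 0
M(x) = -122/5 + x (M(x) = -⅖ + ((0 - 4)*6 + x) = -⅖ + (-4*6 + x) = -⅖ + (-24 + x) = -122/5 + x)
M(G(3)) - 1*45894 = (-122/5 - 5*3²) - 1*45894 = (-122/5 - 5*9) - 45894 = (-122/5 - 45) - 45894 = -347/5 - 45894 = -229817/5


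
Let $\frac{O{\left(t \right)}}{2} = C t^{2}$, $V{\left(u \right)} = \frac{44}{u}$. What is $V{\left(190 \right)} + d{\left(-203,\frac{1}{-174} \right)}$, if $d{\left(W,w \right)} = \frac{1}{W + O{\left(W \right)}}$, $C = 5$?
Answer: $\frac{9061609}{39129265} \approx 0.23158$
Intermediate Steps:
$O{\left(t \right)} = 10 t^{2}$ ($O{\left(t \right)} = 2 \cdot 5 t^{2} = 10 t^{2}$)
$d{\left(W,w \right)} = \frac{1}{W + 10 W^{2}}$
$V{\left(190 \right)} + d{\left(-203,\frac{1}{-174} \right)} = \frac{44}{190} + \frac{1}{\left(-203\right) \left(1 + 10 \left(-203\right)\right)} = 44 \cdot \frac{1}{190} - \frac{1}{203 \left(1 - 2030\right)} = \frac{22}{95} - \frac{1}{203 \left(-2029\right)} = \frac{22}{95} - - \frac{1}{411887} = \frac{22}{95} + \frac{1}{411887} = \frac{9061609}{39129265}$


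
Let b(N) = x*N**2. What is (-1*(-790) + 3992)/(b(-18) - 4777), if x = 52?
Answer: 4782/12071 ≈ 0.39616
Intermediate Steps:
b(N) = 52*N**2
(-1*(-790) + 3992)/(b(-18) - 4777) = (-1*(-790) + 3992)/(52*(-18)**2 - 4777) = (790 + 3992)/(52*324 - 4777) = 4782/(16848 - 4777) = 4782/12071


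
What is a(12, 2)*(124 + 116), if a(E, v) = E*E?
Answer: 34560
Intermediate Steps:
a(E, v) = E²
a(12, 2)*(124 + 116) = 12²*(124 + 116) = 144*240 = 34560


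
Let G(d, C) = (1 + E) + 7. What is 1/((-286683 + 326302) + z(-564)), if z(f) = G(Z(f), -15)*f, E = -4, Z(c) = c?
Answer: 1/37363 ≈ 2.6764e-5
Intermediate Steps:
G(d, C) = 4 (G(d, C) = (1 - 4) + 7 = -3 + 7 = 4)
z(f) = 4*f
1/((-286683 + 326302) + z(-564)) = 1/((-286683 + 326302) + 4*(-564)) = 1/(39619 - 2256) = 1/37363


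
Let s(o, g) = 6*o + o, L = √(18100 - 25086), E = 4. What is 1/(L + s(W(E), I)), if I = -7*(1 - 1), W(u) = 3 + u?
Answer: 7/1341 - I*√6986/9387 ≈ 0.00522 - 0.0089041*I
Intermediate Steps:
L = I*√6986 (L = √(-6986) = I*√6986 ≈ 83.582*I)
I = 0 (I = -7*0 = 0)
s(o, g) = 7*o
1/(L + s(W(E), I)) = 1/(I*√6986 + 7*(3 + 4)) = 1/(I*√6986 + 7*7) = 1/(I*√6986 + 49) = 1/(49 + I*√6986)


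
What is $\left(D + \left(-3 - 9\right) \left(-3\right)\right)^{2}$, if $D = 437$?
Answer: $223729$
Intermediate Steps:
$\left(D + \left(-3 - 9\right) \left(-3\right)\right)^{2} = \left(437 + \left(-3 - 9\right) \left(-3\right)\right)^{2} = \left(437 - -36\right)^{2} = \left(437 + 36\right)^{2} = 473^{2} = 223729$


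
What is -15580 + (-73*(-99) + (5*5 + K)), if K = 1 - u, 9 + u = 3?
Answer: -8321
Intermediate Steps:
u = -6 (u = -9 + 3 = -6)
K = 7 (K = 1 - 1*(-6) = 1 + 6 = 7)
-15580 + (-73*(-99) + (5*5 + K)) = -15580 + (-73*(-99) + (5*5 + 7)) = -15580 + (7227 + (25 + 7)) = -15580 + (7227 + 32) = -15580 + 7259 = -8321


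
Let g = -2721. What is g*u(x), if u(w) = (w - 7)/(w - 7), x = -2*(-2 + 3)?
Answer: -2721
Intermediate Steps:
x = -2 (x = -2*1 = -2)
u(w) = 1 (u(w) = (-7 + w)/(-7 + w) = 1)
g*u(x) = -2721*1 = -2721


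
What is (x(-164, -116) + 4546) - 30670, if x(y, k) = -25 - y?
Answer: -25985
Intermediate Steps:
(x(-164, -116) + 4546) - 30670 = ((-25 - 1*(-164)) + 4546) - 30670 = ((-25 + 164) + 4546) - 30670 = (139 + 4546) - 30670 = 4685 - 30670 = -25985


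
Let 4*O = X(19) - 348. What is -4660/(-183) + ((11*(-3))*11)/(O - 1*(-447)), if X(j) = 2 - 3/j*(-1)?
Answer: 11149096/455853 ≈ 24.458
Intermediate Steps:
X(j) = 2 + 3/j
O = -6571/76 (O = ((2 + 3/19) - 348)/4 = (41/19 - 348)/4 = (¼)*(-6571/19) = -6571/76 ≈ -86.461)
-4660/(-183) + ((11*(-3))*11)/(O - 1*(-447)) = -4660/(-183) + ((11*(-3))*11)/(-6571/76 - 1*(-447)) = -4660*(-1/183) + (-33*11)/(-6571/76 + 447) = 4660/183 - 363/27401/76 = 4660/183 - 363*76/27401 = 4660/183 - 2508/2491 = 11149096/455853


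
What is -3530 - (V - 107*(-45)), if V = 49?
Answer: -8394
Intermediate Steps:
-3530 - (V - 107*(-45)) = -3530 - (49 - 107*(-45)) = -3530 - (49 + 4815) = -3530 - 1*4864 = -3530 - 4864 = -8394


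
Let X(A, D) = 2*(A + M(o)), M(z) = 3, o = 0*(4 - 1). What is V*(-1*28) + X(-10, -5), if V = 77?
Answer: -2170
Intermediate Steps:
o = 0 (o = 0*3 = 0)
X(A, D) = 6 + 2*A (X(A, D) = 2*(A + 3) = 2*(3 + A) = 6 + 2*A)
V*(-1*28) + X(-10, -5) = 77*(-1*28) + (6 + 2*(-10)) = 77*(-28) + (6 - 20) = -2156 - 14 = -2170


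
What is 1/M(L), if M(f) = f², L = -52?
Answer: 1/2704 ≈ 0.00036982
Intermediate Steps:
1/M(L) = 1/((-52)²) = 1/2704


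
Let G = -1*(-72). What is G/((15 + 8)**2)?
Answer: 72/529 ≈ 0.13611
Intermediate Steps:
G = 72
G/((15 + 8)**2) = 72/((15 + 8)**2) = 72/(23**2) = 72/529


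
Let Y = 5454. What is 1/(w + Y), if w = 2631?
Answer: 1/8085 ≈ 0.00012369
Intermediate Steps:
1/(w + Y) = 1/(2631 + 5454) = 1/8085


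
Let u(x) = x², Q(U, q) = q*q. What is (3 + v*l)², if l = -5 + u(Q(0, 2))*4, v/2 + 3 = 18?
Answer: 3143529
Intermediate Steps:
Q(U, q) = q²
v = 30 (v = -6 + 2*18 = -6 + 36 = 30)
l = 59 (l = -5 + (2²)²*4 = -5 + 4²*4 = -5 + 16*4 = -5 + 64 = 59)
(3 + v*l)² = (3 + 30*59)² = (3 + 1770)² = 1773² = 3143529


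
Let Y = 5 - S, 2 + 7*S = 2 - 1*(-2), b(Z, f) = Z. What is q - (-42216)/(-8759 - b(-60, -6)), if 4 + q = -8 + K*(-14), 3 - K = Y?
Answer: 62172/8699 ≈ 7.1470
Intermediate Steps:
S = 2/7 (S = -2/7 + (2 - 1*(-2))/7 = -2/7 + (2 + 2)/7 = -2/7 + (⅐)*4 = -2/7 + 4/7 = 2/7 ≈ 0.28571)
Y = 33/7 (Y = 5 - 1*2/7 = 5 - 2/7 = 33/7 ≈ 4.7143)
K = -12/7 (K = 3 - 1*33/7 = 3 - 33/7 = -12/7 ≈ -1.7143)
q = 12 (q = -4 + (-8 - 12/7*(-14)) = -4 + (-8 + 24) = -4 + 16 = 12)
q - (-42216)/(-8759 - b(-60, -6)) = 12 - (-42216)/(-8759 - 1*(-60)) = 12 - (-42216)/(-8759 + 60) = 12 - (-42216)/(-8699) = 12 - (-42216)*(-1)/8699 = 12 - 1*42216/8699 = 12 - 42216/8699 = 62172/8699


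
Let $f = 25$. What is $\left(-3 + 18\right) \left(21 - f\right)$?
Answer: $-60$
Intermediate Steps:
$\left(-3 + 18\right) \left(21 - f\right) = \left(-3 + 18\right) \left(21 - 25\right) = 15 \left(21 - 25\right) = 15 \left(-4\right) = -60$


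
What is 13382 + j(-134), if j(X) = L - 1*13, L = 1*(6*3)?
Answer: 13387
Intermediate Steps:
L = 18 (L = 1*18 = 18)
j(X) = 5 (j(X) = 18 - 1*13 = 18 - 13 = 5)
13382 + j(-134) = 13382 + 5 = 13387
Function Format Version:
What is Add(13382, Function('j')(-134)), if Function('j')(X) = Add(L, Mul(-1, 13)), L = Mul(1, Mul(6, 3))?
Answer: 13387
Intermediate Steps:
L = 18 (L = Mul(1, 18) = 18)
Function('j')(X) = 5 (Function('j')(X) = Add(18, Mul(-1, 13)) = Add(18, -13) = 5)
Add(13382, Function('j')(-134)) = Add(13382, 5) = 13387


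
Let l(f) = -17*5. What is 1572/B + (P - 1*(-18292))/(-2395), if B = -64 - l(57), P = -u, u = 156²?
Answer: 1297288/16765 ≈ 77.381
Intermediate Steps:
l(f) = -85
u = 24336
P = -24336 (P = -1*24336 = -24336)
B = 21 (B = -64 - 1*(-85) = -64 + 85 = 21)
1572/B + (P - 1*(-18292))/(-2395) = 1572/21 + (-24336 - 1*(-18292))/(-2395) = 1572*(1/21) + (-24336 + 18292)*(-1/2395) = 524/7 - 6044*(-1/2395) = 524/7 + 6044/2395 = 1297288/16765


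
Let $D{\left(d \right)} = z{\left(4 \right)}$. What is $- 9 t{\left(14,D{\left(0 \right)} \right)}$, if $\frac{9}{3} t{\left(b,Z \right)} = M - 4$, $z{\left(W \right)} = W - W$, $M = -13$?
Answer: $51$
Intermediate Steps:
$z{\left(W \right)} = 0$
$D{\left(d \right)} = 0$
$t{\left(b,Z \right)} = - \frac{17}{3}$ ($t{\left(b,Z \right)} = \frac{-13 - 4}{3} = \frac{1}{3} \left(-17\right) = - \frac{17}{3}$)
$- 9 t{\left(14,D{\left(0 \right)} \right)} = \left(-9\right) \left(- \frac{17}{3}\right) = 51$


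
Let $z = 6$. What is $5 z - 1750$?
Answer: $-1720$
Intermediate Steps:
$5 z - 1750 = 5 \cdot 6 - 1750 = 30 - 1750 = -1720$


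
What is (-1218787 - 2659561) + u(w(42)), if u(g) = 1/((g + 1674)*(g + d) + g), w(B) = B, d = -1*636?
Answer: -3953052739177/1019262 ≈ -3.8783e+6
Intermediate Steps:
d = -636
u(g) = 1/(g + (-636 + g)*(1674 + g)) (u(g) = 1/((g + 1674)*(g - 636) + g) = 1/((1674 + g)*(-636 + g) + g) = 1/((-636 + g)*(1674 + g) + g) = 1/(g + (-636 + g)*(1674 + g)))
(-1218787 - 2659561) + u(w(42)) = (-1218787 - 2659561) + 1/(-1064664 + 42**2 + 1039*42) = -3878348 + 1/(-1064664 + 1764 + 43638) = -3878348 + 1/(-1019262) = -3878348 - 1/1019262 = -3953052739177/1019262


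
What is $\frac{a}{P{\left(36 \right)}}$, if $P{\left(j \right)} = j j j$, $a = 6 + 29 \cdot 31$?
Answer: $\frac{905}{46656} \approx 0.019397$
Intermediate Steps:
$a = 905$ ($a = 6 + 899 = 905$)
$P{\left(j \right)} = j^{3}$ ($P{\left(j \right)} = j^{2} j = j^{3}$)
$\frac{a}{P{\left(36 \right)}} = \frac{905}{36^{3}} = \frac{905}{46656}$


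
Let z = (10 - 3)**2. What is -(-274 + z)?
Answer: 225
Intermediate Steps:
z = 49 (z = 7**2 = 49)
-(-274 + z) = -(-274 + 49) = -1*(-225) = 225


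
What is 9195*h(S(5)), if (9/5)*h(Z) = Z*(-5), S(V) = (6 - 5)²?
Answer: -76625/3 ≈ -25542.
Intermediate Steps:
S(V) = 1 (S(V) = 1² = 1)
h(Z) = -25*Z/9 (h(Z) = 5*(Z*(-5))/9 = 5*(-5*Z)/9 = -25*Z/9)
9195*h(S(5)) = 9195*(-25/9*1) = 9195*(-25/9) = -76625/3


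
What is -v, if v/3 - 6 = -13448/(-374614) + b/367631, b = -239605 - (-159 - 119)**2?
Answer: -1068826743669/68859859717 ≈ -15.522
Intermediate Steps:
b = -316889 (b = -239605 - 1*(-278)**2 = -239605 - 1*77284 = -239605 - 77284 = -316889)
v = 1068826743669/68859859717 (v = 18 + 3*(-13448/(-374614) - 316889/367631) = 18 + 3*(-13448*(-1/374614) - 316889*1/367631) = 18 + 3*(6724/187307 - 316889/367631) = 18 + 3*(-56883577079/68859859717) = 18 - 170650731237/68859859717 = 1068826743669/68859859717 ≈ 15.522)
-v = -1*1068826743669/68859859717 = -1068826743669/68859859717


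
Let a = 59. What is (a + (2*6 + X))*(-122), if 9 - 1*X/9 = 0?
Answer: -18544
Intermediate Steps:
X = 81 (X = 81 - 9*0 = 81 + 0 = 81)
(a + (2*6 + X))*(-122) = (59 + (2*6 + 81))*(-122) = (59 + (12 + 81))*(-122) = (59 + 93)*(-122) = 152*(-122) = -18544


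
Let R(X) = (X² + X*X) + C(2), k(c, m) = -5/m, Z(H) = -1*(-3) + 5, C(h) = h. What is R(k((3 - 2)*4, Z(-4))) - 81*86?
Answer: -222823/32 ≈ -6963.2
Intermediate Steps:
Z(H) = 8 (Z(H) = 3 + 5 = 8)
R(X) = 2 + 2*X² (R(X) = (X² + X*X) + 2 = (X² + X²) + 2 = 2*X² + 2 = 2 + 2*X²)
R(k((3 - 2)*4, Z(-4))) - 81*86 = (2 + 2*(-5/8)²) - 81*86 = (2 + 2*(-5*⅛)²) - 6966 = (2 + 2*(-5/8)²) - 6966 = (2 + 2*(25/64)) - 6966 = (2 + 25/32) - 6966 = 89/32 - 6966 = -222823/32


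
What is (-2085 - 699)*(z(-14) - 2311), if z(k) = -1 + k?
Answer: 6475584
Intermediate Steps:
(-2085 - 699)*(z(-14) - 2311) = (-2085 - 699)*((-1 - 14) - 2311) = -2784*(-15 - 2311) = -2784*(-2326) = 6475584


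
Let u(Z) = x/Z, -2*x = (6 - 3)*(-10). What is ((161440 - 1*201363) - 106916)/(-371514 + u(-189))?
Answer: 9250857/23405387 ≈ 0.39524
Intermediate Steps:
x = 15 (x = -(6 - 3)*(-10)/2 = -3*(-10)/2 = -1/2*(-30) = 15)
u(Z) = 15/Z
((161440 - 1*201363) - 106916)/(-371514 + u(-189)) = ((161440 - 1*201363) - 106916)/(-371514 + 15/(-189)) = ((161440 - 201363) - 106916)/(-371514 + 15*(-1/189)) = (-39923 - 106916)/(-371514 - 5/63) = -146839/(-23405387/63) = -146839*(-63/23405387) = 9250857/23405387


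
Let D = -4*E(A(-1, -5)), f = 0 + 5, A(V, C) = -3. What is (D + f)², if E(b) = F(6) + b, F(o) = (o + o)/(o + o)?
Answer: 169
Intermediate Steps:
F(o) = 1 (F(o) = (2*o)/((2*o)) = (2*o)*(1/(2*o)) = 1)
f = 5
E(b) = 1 + b
D = 8 (D = -4*(1 - 3) = -4*(-2) = 8)
(D + f)² = (8 + 5)² = 13² = 169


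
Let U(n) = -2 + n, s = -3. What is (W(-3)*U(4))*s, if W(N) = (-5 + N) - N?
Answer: 30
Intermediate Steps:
W(N) = -5
(W(-3)*U(4))*s = -5*(-2 + 4)*(-3) = -5*2*(-3) = -10*(-3) = 30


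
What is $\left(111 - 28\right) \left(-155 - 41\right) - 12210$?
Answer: $-28478$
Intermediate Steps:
$\left(111 - 28\right) \left(-155 - 41\right) - 12210 = 83 \left(-196\right) - 12210 = -16268 - 12210 = -28478$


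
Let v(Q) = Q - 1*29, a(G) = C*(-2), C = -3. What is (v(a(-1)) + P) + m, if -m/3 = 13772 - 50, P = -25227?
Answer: -66416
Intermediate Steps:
a(G) = 6 (a(G) = -3*(-2) = 6)
m = -41166 (m = -3*(13772 - 50) = -3*13722 = -41166)
v(Q) = -29 + Q (v(Q) = Q - 29 = -29 + Q)
(v(a(-1)) + P) + m = ((-29 + 6) - 25227) - 41166 = (-23 - 25227) - 41166 = -25250 - 41166 = -66416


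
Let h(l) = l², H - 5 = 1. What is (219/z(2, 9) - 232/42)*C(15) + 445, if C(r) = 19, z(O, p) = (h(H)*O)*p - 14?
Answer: 4614775/13314 ≈ 346.61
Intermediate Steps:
H = 6 (H = 5 + 1 = 6)
z(O, p) = -14 + 36*O*p (z(O, p) = (6²*O)*p - 14 = (36*O)*p - 14 = 36*O*p - 14 = -14 + 36*O*p)
(219/z(2, 9) - 232/42)*C(15) + 445 = (219/(-14 + 36*2*9) - 232/42)*19 + 445 = (219/(-14 + 648) - 232*1/42)*19 + 445 = (219/634 - 116/21)*19 + 445 = -68945/13314*19 + 445 = -1309955/13314 + 445 = 4614775/13314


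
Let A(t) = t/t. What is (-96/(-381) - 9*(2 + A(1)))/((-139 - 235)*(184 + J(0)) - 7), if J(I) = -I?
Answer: 3397/8740521 ≈ 0.00038865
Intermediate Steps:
A(t) = 1
(-96/(-381) - 9*(2 + A(1)))/((-139 - 235)*(184 + J(0)) - 7) = (-96/(-381) - 9*(2 + 1))/((-139 - 235)*(184 - 1*0) - 7) = (-96*(-1/381) - 9*3)/(-374*(184 + 0) - 7) = (32/127 - 27)/(-374*184 - 7) = -3397/(127*(-68816 - 7)) = -3397/127/(-68823) = -3397/127*(-1/68823) = 3397/8740521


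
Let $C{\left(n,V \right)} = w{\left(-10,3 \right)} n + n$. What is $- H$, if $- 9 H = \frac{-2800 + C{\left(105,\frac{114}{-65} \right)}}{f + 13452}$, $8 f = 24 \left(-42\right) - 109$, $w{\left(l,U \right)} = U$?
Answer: $- \frac{19040}{958491} \approx -0.019865$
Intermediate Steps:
$f = - \frac{1117}{8}$ ($f = \frac{24 \left(-42\right) - 109}{8} = \frac{-1008 - 109}{8} = \frac{1}{8} \left(-1117\right) = - \frac{1117}{8} \approx -139.63$)
$C{\left(n,V \right)} = 4 n$ ($C{\left(n,V \right)} = 3 n + n = 4 n$)
$H = \frac{19040}{958491}$ ($H = - \frac{\left(-2800 + 4 \cdot 105\right) \frac{1}{- \frac{1117}{8} + 13452}}{9} = - \frac{\left(-2800 + 420\right) \frac{1}{\frac{106499}{8}}}{9} = - \frac{\left(-2380\right) \frac{8}{106499}}{9} = \left(- \frac{1}{9}\right) \left(- \frac{19040}{106499}\right) = \frac{19040}{958491} \approx 0.019865$)
$- H = \left(-1\right) \frac{19040}{958491} = - \frac{19040}{958491}$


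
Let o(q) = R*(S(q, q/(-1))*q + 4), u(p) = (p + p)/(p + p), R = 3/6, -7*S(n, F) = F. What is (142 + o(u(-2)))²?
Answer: 4068289/196 ≈ 20757.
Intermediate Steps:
S(n, F) = -F/7
R = ½ (R = 3*(⅙) = ½ ≈ 0.50000)
u(p) = 1 (u(p) = (2*p)/((2*p)) = (2*p)*(1/(2*p)) = 1)
o(q) = 2 + q²/14 (o(q) = ((-q/(7*(-1)))*q + 4)/2 = ((-q*(-1)/7)*q + 4)/2 = ((-(-1)*q/7)*q + 4)/2 = ((q/7)*q + 4)/2 = (q²/7 + 4)/2 = (4 + q²/7)/2 = 2 + q²/14)
(142 + o(u(-2)))² = (142 + (2 + (1/14)*1²))² = (142 + (2 + (1/14)*1))² = (142 + (2 + 1/14))² = (142 + 29/14)² = (2017/14)² = 4068289/196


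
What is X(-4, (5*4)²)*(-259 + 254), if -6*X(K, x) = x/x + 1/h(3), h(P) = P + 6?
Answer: 25/27 ≈ 0.92593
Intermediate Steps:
h(P) = 6 + P
X(K, x) = -5/27 (X(K, x) = -(x/x + 1/(6 + 3))/6 = -(1 + 1/9)/6 = -(1 + ⅑)/6 = -⅙*10/9 = -5/27)
X(-4, (5*4)²)*(-259 + 254) = -5*(-259 + 254)/27 = -5/27*(-5) = 25/27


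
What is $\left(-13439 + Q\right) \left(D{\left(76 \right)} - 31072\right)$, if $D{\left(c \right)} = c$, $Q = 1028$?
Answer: $384691356$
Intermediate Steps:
$\left(-13439 + Q\right) \left(D{\left(76 \right)} - 31072\right) = \left(-13439 + 1028\right) \left(76 - 31072\right) = \left(-12411\right) \left(-30996\right) = 384691356$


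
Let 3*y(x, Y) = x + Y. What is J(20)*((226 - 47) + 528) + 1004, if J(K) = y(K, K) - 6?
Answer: 18566/3 ≈ 6188.7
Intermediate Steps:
y(x, Y) = Y/3 + x/3 (y(x, Y) = (x + Y)/3 = (Y + x)/3 = Y/3 + x/3)
J(K) = -6 + 2*K/3 (J(K) = (K/3 + K/3) - 6 = 2*K/3 - 6 = -6 + 2*K/3)
J(20)*((226 - 47) + 528) + 1004 = (-6 + (⅔)*20)*((226 - 47) + 528) + 1004 = (-6 + 40/3)*(179 + 528) + 1004 = (22/3)*707 + 1004 = 15554/3 + 1004 = 18566/3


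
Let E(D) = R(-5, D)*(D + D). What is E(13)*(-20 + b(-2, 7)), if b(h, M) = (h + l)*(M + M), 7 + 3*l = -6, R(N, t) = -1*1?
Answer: 8476/3 ≈ 2825.3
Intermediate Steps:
R(N, t) = -1
l = -13/3 (l = -7/3 + (⅓)*(-6) = -7/3 - 2 = -13/3 ≈ -4.3333)
b(h, M) = 2*M*(-13/3 + h) (b(h, M) = (h - 13/3)*(M + M) = (-13/3 + h)*(2*M) = 2*M*(-13/3 + h))
E(D) = -2*D (E(D) = -(D + D) = -2*D)
E(13)*(-20 + b(-2, 7)) = (-2*13)*(-20 + (⅔)*7*(-13 + 3*(-2))) = -26*(-20 + (⅔)*7*(-13 - 6)) = -26*(-20 + (⅔)*7*(-19)) = -26*(-20 - 266/3) = -26*(-326/3) = 8476/3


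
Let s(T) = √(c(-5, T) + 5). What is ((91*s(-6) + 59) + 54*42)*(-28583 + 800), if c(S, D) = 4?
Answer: -72235800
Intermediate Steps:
s(T) = 3 (s(T) = √(4 + 5) = √9 = 3)
((91*s(-6) + 59) + 54*42)*(-28583 + 800) = ((91*3 + 59) + 54*42)*(-28583 + 800) = ((273 + 59) + 2268)*(-27783) = (332 + 2268)*(-27783) = 2600*(-27783) = -72235800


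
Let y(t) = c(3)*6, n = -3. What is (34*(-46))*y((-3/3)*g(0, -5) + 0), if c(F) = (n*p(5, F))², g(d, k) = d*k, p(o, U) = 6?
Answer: -3040416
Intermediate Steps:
c(F) = 324 (c(F) = (-3*6)² = (-18)² = 324)
y(t) = 1944 (y(t) = 324*6 = 1944)
(34*(-46))*y((-3/3)*g(0, -5) + 0) = (34*(-46))*1944 = -1564*1944 = -3040416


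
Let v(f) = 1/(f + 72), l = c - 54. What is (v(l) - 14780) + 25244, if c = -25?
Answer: 73247/7 ≈ 10464.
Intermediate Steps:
l = -79 (l = -25 - 54 = -79)
v(f) = 1/(72 + f)
(v(l) - 14780) + 25244 = (1/(72 - 79) - 14780) + 25244 = (1/(-7) - 14780) + 25244 = (-⅐ - 14780) + 25244 = -103461/7 + 25244 = 73247/7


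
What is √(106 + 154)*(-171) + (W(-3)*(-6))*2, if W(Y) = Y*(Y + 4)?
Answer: 36 - 342*√65 ≈ -2721.3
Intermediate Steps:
W(Y) = Y*(4 + Y)
√(106 + 154)*(-171) + (W(-3)*(-6))*2 = √(106 + 154)*(-171) + (-3*(4 - 3)*(-6))*2 = √260*(-171) + (-3*1*(-6))*2 = (2*√65)*(-171) - 3*(-6)*2 = -342*√65 + 18*2 = -342*√65 + 36 = 36 - 342*√65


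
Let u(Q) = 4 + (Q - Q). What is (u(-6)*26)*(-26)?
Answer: -2704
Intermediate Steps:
u(Q) = 4 (u(Q) = 4 + 0 = 4)
(u(-6)*26)*(-26) = (4*26)*(-26) = 104*(-26) = -2704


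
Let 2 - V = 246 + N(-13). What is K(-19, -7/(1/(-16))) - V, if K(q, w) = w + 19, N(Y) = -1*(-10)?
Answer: 385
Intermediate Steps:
N(Y) = 10
V = -254 (V = 2 - (246 + 10) = 2 - 1*256 = 2 - 256 = -254)
K(q, w) = 19 + w
K(-19, -7/(1/(-16))) - V = (19 - 7/(1/(-16))) - 1*(-254) = (19 - 7/(-1/16)) + 254 = (19 - 7*(-16)) + 254 = (19 + 112) + 254 = 131 + 254 = 385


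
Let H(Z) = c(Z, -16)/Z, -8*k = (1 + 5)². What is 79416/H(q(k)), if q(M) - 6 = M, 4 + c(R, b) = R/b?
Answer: -3811968/131 ≈ -29099.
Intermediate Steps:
c(R, b) = -4 + R/b
k = -9/2 (k = -(1 + 5)²/8 = -⅛*6² = -⅛*36 = -9/2 ≈ -4.5000)
q(M) = 6 + M
H(Z) = (-4 - Z/16)/Z (H(Z) = (-4 + Z/(-16))/Z = (-4 + Z*(-1/16))/Z = (-4 - Z/16)/Z)
79416/H(q(k)) = 79416/(((-64 - (6 - 9/2))/(16*(6 - 9/2)))) = 79416/(((-64 - 1*3/2)/(16*(3/2)))) = 79416/(((1/16)*(⅔)*(-64 - 3/2))) = 79416/(((1/16)*(⅔)*(-131/2))) = 79416/(-131/48) = 79416*(-48/131) = -3811968/131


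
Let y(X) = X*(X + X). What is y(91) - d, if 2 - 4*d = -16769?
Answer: 49477/4 ≈ 12369.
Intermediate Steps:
d = 16771/4 (d = ½ - ¼*(-16769) = ½ + 16769/4 = 16771/4 ≈ 4192.8)
y(X) = 2*X² (y(X) = X*(2*X) = 2*X²)
y(91) - d = 2*91² - 1*16771/4 = 2*8281 - 16771/4 = 16562 - 16771/4 = 49477/4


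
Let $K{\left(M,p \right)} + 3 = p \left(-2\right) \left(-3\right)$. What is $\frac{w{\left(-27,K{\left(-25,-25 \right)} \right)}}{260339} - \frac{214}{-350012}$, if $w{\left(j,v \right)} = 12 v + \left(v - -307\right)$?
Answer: $- \frac{266503819}{45560887034} \approx -0.0058494$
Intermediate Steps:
$K{\left(M,p \right)} = -3 + 6 p$ ($K{\left(M,p \right)} = -3 + p \left(-2\right) \left(-3\right) = -3 + - 2 p \left(-3\right) = -3 + 6 p$)
$w{\left(j,v \right)} = 307 + 13 v$ ($w{\left(j,v \right)} = 12 v + \left(v + 307\right) = 12 v + \left(307 + v\right) = 307 + 13 v$)
$\frac{w{\left(-27,K{\left(-25,-25 \right)} \right)}}{260339} - \frac{214}{-350012} = \frac{307 + 13 \left(-3 + 6 \left(-25\right)\right)}{260339} - \frac{214}{-350012} = \left(307 + 13 \left(-3 - 150\right)\right) \frac{1}{260339} - - \frac{107}{175006} = \left(307 + 13 \left(-153\right)\right) \frac{1}{260339} + \frac{107}{175006} = \left(307 - 1989\right) \frac{1}{260339} + \frac{107}{175006} = \left(-1682\right) \frac{1}{260339} + \frac{107}{175006} = - \frac{1682}{260339} + \frac{107}{175006} = - \frac{266503819}{45560887034}$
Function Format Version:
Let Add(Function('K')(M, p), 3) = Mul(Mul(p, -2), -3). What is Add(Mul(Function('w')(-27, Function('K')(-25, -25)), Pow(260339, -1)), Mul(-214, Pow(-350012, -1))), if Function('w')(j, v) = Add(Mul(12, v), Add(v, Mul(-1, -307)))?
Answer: Rational(-266503819, 45560887034) ≈ -0.0058494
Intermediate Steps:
Function('K')(M, p) = Add(-3, Mul(6, p)) (Function('K')(M, p) = Add(-3, Mul(Mul(p, -2), -3)) = Add(-3, Mul(Mul(-2, p), -3)) = Add(-3, Mul(6, p)))
Function('w')(j, v) = Add(307, Mul(13, v)) (Function('w')(j, v) = Add(Mul(12, v), Add(v, 307)) = Add(Mul(12, v), Add(307, v)) = Add(307, Mul(13, v)))
Add(Mul(Function('w')(-27, Function('K')(-25, -25)), Pow(260339, -1)), Mul(-214, Pow(-350012, -1))) = Add(Mul(Add(307, Mul(13, Add(-3, Mul(6, -25)))), Pow(260339, -1)), Mul(-214, Pow(-350012, -1))) = Add(Mul(Add(307, Mul(13, Add(-3, -150))), Rational(1, 260339)), Mul(-214, Rational(-1, 350012))) = Add(Mul(Add(307, Mul(13, -153)), Rational(1, 260339)), Rational(107, 175006)) = Add(Mul(Add(307, -1989), Rational(1, 260339)), Rational(107, 175006)) = Add(Mul(-1682, Rational(1, 260339)), Rational(107, 175006)) = Add(Rational(-1682, 260339), Rational(107, 175006)) = Rational(-266503819, 45560887034)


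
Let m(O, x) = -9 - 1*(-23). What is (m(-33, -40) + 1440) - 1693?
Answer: -239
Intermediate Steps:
m(O, x) = 14 (m(O, x) = -9 + 23 = 14)
(m(-33, -40) + 1440) - 1693 = (14 + 1440) - 1693 = 1454 - 1693 = -239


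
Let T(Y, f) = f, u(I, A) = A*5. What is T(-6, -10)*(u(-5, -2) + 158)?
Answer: -1480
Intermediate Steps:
u(I, A) = 5*A
T(-6, -10)*(u(-5, -2) + 158) = -10*(5*(-2) + 158) = -10*(-10 + 158) = -10*148 = -1480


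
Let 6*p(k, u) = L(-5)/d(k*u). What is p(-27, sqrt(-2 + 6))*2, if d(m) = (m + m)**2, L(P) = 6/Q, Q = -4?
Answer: -1/23328 ≈ -4.2867e-5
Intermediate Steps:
L(P) = -3/2 (L(P) = 6/(-4) = 6*(-1/4) = -3/2)
d(m) = 4*m**2 (d(m) = (2*m)**2 = 4*m**2)
p(k, u) = -1/(16*k**2*u**2) (p(k, u) = (-3*1/(4*k**2*u**2)/2)/6 = (-3/(8*k**2*u**2))/6 = -1/(16*k**2*u**2))
p(-27, sqrt(-2 + 6))*2 = -1/16/((-27)**2*(sqrt(-2 + 6))**2)*2 = -1/16*1/729/(sqrt(4))**2*2 = -1/16*1/729/2**2*2 = -1/16*1/729*1/4*2 = -1/46656*2 = -1/23328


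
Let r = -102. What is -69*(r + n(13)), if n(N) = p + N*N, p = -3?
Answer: -4416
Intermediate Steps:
n(N) = -3 + N**2 (n(N) = -3 + N*N = -3 + N**2)
-69*(r + n(13)) = -69*(-102 + (-3 + 13**2)) = -69*(-102 + (-3 + 169)) = -69*(-102 + 166) = -69*64 = -4416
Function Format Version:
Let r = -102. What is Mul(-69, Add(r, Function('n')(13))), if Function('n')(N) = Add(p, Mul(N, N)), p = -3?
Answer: -4416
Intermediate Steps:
Function('n')(N) = Add(-3, Pow(N, 2)) (Function('n')(N) = Add(-3, Mul(N, N)) = Add(-3, Pow(N, 2)))
Mul(-69, Add(r, Function('n')(13))) = Mul(-69, Add(-102, Add(-3, Pow(13, 2)))) = Mul(-69, Add(-102, Add(-3, 169))) = Mul(-69, Add(-102, 166)) = Mul(-69, 64) = -4416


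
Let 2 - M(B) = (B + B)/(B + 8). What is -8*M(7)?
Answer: -128/15 ≈ -8.5333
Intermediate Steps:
M(B) = 2 - 2*B/(8 + B) (M(B) = 2 - (B + B)/(B + 8) = 2 - 2*B/(8 + B))
-8*M(7) = -128/(8 + 7) = -128/15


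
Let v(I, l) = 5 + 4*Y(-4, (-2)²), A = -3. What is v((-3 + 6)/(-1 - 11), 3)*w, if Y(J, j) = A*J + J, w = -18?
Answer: -666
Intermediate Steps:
Y(J, j) = -2*J (Y(J, j) = -3*J + J = -2*J)
v(I, l) = 37 (v(I, l) = 5 + 4*(-2*(-4)) = 5 + 4*8 = 5 + 32 = 37)
v((-3 + 6)/(-1 - 11), 3)*w = 37*(-18) = -666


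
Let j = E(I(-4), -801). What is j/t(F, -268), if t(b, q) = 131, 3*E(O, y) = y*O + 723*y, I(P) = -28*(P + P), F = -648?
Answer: -252849/131 ≈ -1930.1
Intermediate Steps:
I(P) = -56*P
E(O, y) = 241*y + O*y/3 (E(O, y) = (y*O + 723*y)/3 = (O*y + 723*y)/3 = (723*y + O*y)/3 = 241*y + O*y/3)
j = -252849 (j = (1/3)*(-801)*(723 - 56*(-4)) = (1/3)*(-801)*(723 + 224) = (1/3)*(-801)*947 = -252849)
j/t(F, -268) = -252849/131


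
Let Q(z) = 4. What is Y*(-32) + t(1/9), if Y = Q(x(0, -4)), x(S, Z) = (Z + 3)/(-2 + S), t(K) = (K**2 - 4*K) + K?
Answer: -10394/81 ≈ -128.32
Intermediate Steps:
t(K) = K**2 - 3*K
x(S, Z) = (3 + Z)/(-2 + S)
Y = 4
Y*(-32) + t(1/9) = 4*(-32) + (-3 + 1/9)/9 = -128 + (-3 + 1/9)/9 = -128 + (1/9)*(-26/9) = -128 - 26/81 = -10394/81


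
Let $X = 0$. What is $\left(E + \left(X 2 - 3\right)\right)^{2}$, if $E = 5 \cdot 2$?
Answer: $49$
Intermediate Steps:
$E = 10$
$\left(E + \left(X 2 - 3\right)\right)^{2} = \left(10 + \left(0 \cdot 2 - 3\right)\right)^{2} = \left(10 + \left(0 - 3\right)\right)^{2} = \left(10 - 3\right)^{2} = 7^{2} = 49$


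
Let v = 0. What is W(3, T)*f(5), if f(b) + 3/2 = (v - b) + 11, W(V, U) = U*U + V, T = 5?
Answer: 126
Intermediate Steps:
W(V, U) = V + U**2 (W(V, U) = U**2 + V = V + U**2)
f(b) = 19/2 - b (f(b) = -3/2 + ((0 - b) + 11) = -3/2 + (-b + 11) = -3/2 + (11 - b) = 19/2 - b)
W(3, T)*f(5) = (3 + 5**2)*(19/2 - 1*5) = (3 + 25)*(19/2 - 5) = 28*(9/2) = 126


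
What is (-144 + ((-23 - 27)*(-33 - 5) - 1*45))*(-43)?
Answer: -73573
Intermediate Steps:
(-144 + ((-23 - 27)*(-33 - 5) - 1*45))*(-43) = (-144 + (-50*(-38) - 45))*(-43) = (-144 + (1900 - 45))*(-43) = (-144 + 1855)*(-43) = 1711*(-43) = -73573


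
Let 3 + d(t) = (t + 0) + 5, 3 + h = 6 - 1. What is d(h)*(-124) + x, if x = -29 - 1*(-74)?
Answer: -451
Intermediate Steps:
h = 2 (h = -3 + (6 - 1) = -3 + 5 = 2)
x = 45 (x = -29 + 74 = 45)
d(t) = 2 + t (d(t) = -3 + ((t + 0) + 5) = -3 + (t + 5) = -3 + (5 + t) = 2 + t)
d(h)*(-124) + x = (2 + 2)*(-124) + 45 = 4*(-124) + 45 = -496 + 45 = -451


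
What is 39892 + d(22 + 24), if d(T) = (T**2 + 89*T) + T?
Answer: 46148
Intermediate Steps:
d(T) = T**2 + 90*T
39892 + d(22 + 24) = 39892 + (22 + 24)*(90 + (22 + 24)) = 39892 + 46*(90 + 46) = 39892 + 46*136 = 39892 + 6256 = 46148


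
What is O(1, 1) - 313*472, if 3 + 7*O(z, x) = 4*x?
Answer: -1034151/7 ≈ -1.4774e+5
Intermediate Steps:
O(z, x) = -3/7 + 4*x/7 (O(z, x) = -3/7 + (4*x)/7 = -3/7 + 4*x/7)
O(1, 1) - 313*472 = (-3/7 + (4/7)*1) - 313*472 = (-3/7 + 4/7) - 147736 = ⅐ - 147736 = -1034151/7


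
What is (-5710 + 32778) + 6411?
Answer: 33479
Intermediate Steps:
(-5710 + 32778) + 6411 = 27068 + 6411 = 33479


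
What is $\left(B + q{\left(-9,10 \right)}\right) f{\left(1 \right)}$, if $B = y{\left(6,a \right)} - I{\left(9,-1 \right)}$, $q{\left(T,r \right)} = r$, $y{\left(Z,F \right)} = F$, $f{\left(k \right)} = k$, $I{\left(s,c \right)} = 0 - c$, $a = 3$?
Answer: $12$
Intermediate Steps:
$I{\left(s,c \right)} = - c$
$B = 2$ ($B = 3 - \left(-1\right) \left(-1\right) = 3 - 1 = 2$)
$\left(B + q{\left(-9,10 \right)}\right) f{\left(1 \right)} = \left(2 + 10\right) 1 = 12 \cdot 1 = 12$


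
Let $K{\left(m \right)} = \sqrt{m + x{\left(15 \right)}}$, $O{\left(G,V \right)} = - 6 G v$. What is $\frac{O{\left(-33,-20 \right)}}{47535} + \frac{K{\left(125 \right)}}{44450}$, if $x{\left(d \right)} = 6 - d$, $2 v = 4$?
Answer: $\frac{132}{15845} + \frac{\sqrt{29}}{22225} \approx 0.008573$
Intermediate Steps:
$v = 2$ ($v = \frac{1}{2} \cdot 4 = 2$)
$O{\left(G,V \right)} = - 12 G$ ($O{\left(G,V \right)} = - 6 G 2 = - 12 G$)
$K{\left(m \right)} = \sqrt{-9 + m}$ ($K{\left(m \right)} = \sqrt{m + \left(6 - 15\right)} = \sqrt{m - 9} = \sqrt{-9 + m}$)
$\frac{O{\left(-33,-20 \right)}}{47535} + \frac{K{\left(125 \right)}}{44450} = \frac{\left(-12\right) \left(-33\right)}{47535} + \frac{\sqrt{-9 + 125}}{44450} = 396 \cdot \frac{1}{47535} + \sqrt{116} \cdot \frac{1}{44450} = \frac{132}{15845} + 2 \sqrt{29} \cdot \frac{1}{44450} = \frac{132}{15845} + \frac{\sqrt{29}}{22225}$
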